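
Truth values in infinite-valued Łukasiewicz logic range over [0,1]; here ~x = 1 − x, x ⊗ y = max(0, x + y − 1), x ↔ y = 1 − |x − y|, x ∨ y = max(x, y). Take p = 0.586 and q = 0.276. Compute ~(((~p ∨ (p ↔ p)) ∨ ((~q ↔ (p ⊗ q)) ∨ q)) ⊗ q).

~p = 1 − 0.586 = 0.414
p ↔ p = 1 − |0.586 − 0.586| = 1 − 0.000 = 1.000
~p ∨ (p ↔ p) = max(0.414, 1.000) = 1.000
~q = 1 − 0.276 = 0.724
p ⊗ q = max(0, 0.586 + 0.276 − 1) = max(0, -0.138) = 0.000
~q ↔ (p ⊗ q) = 1 − |0.724 − 0.000| = 1 − 0.724 = 0.276
(~q ↔ (p ⊗ q)) ∨ q = max(0.276, 0.276) = 0.276
(~p ∨ (p ↔ p)) ∨ ((~q ↔ (p ⊗ q)) ∨ q) = max(1.000, 0.276) = 1.000
((~p ∨ (p ↔ p)) ∨ ((~q ↔ (p ⊗ q)) ∨ q)) ⊗ q = max(0, 1.000 + 0.276 − 1) = max(0, 0.276) = 0.276
~(((~p ∨ (p ↔ p)) ∨ ((~q ↔ (p ⊗ q)) ∨ q)) ⊗ q) = 1 − 0.276 = 0.724

0.724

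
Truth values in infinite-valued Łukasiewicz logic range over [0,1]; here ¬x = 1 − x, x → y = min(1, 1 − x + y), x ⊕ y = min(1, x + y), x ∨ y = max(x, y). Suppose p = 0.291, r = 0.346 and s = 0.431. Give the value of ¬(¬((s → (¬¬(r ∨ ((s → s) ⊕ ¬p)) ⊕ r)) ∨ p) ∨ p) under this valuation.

0.709

s → s = min(1, 1 − 0.431 + 0.431) = min(1, 1.000) = 1.000
¬p = 1 − 0.291 = 0.709
(s → s) ⊕ ¬p = min(1, 1.000 + 0.709) = min(1, 1.709) = 1.000
r ∨ ((s → s) ⊕ ¬p) = max(0.346, 1.000) = 1.000
¬(r ∨ ((s → s) ⊕ ¬p)) = 1 − 1.000 = 0.000
¬¬(r ∨ ((s → s) ⊕ ¬p)) = 1 − 0.000 = 1.000
¬¬(r ∨ ((s → s) ⊕ ¬p)) ⊕ r = min(1, 1.000 + 0.346) = min(1, 1.346) = 1.000
s → (¬¬(r ∨ ((s → s) ⊕ ¬p)) ⊕ r) = min(1, 1 − 0.431 + 1.000) = min(1, 1.569) = 1.000
(s → (¬¬(r ∨ ((s → s) ⊕ ¬p)) ⊕ r)) ∨ p = max(1.000, 0.291) = 1.000
¬((s → (¬¬(r ∨ ((s → s) ⊕ ¬p)) ⊕ r)) ∨ p) = 1 − 1.000 = 0.000
¬((s → (¬¬(r ∨ ((s → s) ⊕ ¬p)) ⊕ r)) ∨ p) ∨ p = max(0.000, 0.291) = 0.291
¬(¬((s → (¬¬(r ∨ ((s → s) ⊕ ¬p)) ⊕ r)) ∨ p) ∨ p) = 1 − 0.291 = 0.709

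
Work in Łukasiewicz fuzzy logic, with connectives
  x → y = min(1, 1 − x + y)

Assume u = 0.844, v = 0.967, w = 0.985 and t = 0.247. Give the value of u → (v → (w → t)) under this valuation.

w → t = min(1, 1 − 0.985 + 0.247) = min(1, 0.262) = 0.262
v → (w → t) = min(1, 1 − 0.967 + 0.262) = min(1, 0.295) = 0.295
u → (v → (w → t)) = min(1, 1 − 0.844 + 0.295) = min(1, 0.451) = 0.451

0.451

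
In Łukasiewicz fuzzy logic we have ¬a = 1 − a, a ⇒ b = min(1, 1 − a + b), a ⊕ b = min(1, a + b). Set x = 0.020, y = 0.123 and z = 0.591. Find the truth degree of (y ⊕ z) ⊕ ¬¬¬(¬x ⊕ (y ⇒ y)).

0.714

y ⊕ z = min(1, 0.123 + 0.591) = min(1, 0.714) = 0.714
¬x = 1 − 0.020 = 0.980
y ⇒ y = min(1, 1 − 0.123 + 0.123) = min(1, 1.000) = 1.000
¬x ⊕ (y ⇒ y) = min(1, 0.980 + 1.000) = min(1, 1.980) = 1.000
¬(¬x ⊕ (y ⇒ y)) = 1 − 1.000 = 0.000
¬¬(¬x ⊕ (y ⇒ y)) = 1 − 0.000 = 1.000
¬¬¬(¬x ⊕ (y ⇒ y)) = 1 − 1.000 = 0.000
(y ⊕ z) ⊕ ¬¬¬(¬x ⊕ (y ⇒ y)) = min(1, 0.714 + 0.000) = min(1, 0.714) = 0.714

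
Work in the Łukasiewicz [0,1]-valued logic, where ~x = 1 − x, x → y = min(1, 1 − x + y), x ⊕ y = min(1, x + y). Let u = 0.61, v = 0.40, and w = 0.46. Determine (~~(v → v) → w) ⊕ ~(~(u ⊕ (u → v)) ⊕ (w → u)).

v → v = min(1, 1 − 0.40 + 0.40) = min(1, 1.00) = 1.00
~(v → v) = 1 − 1.00 = 0.00
~~(v → v) = 1 − 0.00 = 1.00
~~(v → v) → w = min(1, 1 − 1.00 + 0.46) = min(1, 0.46) = 0.46
u → v = min(1, 1 − 0.61 + 0.40) = min(1, 0.79) = 0.79
u ⊕ (u → v) = min(1, 0.61 + 0.79) = min(1, 1.40) = 1.00
~(u ⊕ (u → v)) = 1 − 1.00 = 0.00
w → u = min(1, 1 − 0.46 + 0.61) = min(1, 1.15) = 1.00
~(u ⊕ (u → v)) ⊕ (w → u) = min(1, 0.00 + 1.00) = min(1, 1.00) = 1.00
~(~(u ⊕ (u → v)) ⊕ (w → u)) = 1 − 1.00 = 0.00
(~~(v → v) → w) ⊕ ~(~(u ⊕ (u → v)) ⊕ (w → u)) = min(1, 0.46 + 0.00) = min(1, 0.46) = 0.46

0.46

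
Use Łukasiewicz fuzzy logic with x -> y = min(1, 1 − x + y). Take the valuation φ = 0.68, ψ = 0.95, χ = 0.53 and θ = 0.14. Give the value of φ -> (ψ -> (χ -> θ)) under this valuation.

χ -> θ = min(1, 1 − 0.53 + 0.14) = min(1, 0.61) = 0.61
ψ -> (χ -> θ) = min(1, 1 − 0.95 + 0.61) = min(1, 0.66) = 0.66
φ -> (ψ -> (χ -> θ)) = min(1, 1 − 0.68 + 0.66) = min(1, 0.98) = 0.98

0.98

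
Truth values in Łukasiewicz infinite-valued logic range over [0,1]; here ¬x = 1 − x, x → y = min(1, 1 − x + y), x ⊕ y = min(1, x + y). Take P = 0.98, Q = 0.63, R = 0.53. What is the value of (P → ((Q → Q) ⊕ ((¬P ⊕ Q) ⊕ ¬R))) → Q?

0.63

Q → Q = min(1, 1 − 0.63 + 0.63) = min(1, 1.00) = 1.00
¬P = 1 − 0.98 = 0.02
¬P ⊕ Q = min(1, 0.02 + 0.63) = min(1, 0.65) = 0.65
¬R = 1 − 0.53 = 0.47
(¬P ⊕ Q) ⊕ ¬R = min(1, 0.65 + 0.47) = min(1, 1.12) = 1.00
(Q → Q) ⊕ ((¬P ⊕ Q) ⊕ ¬R) = min(1, 1.00 + 1.00) = min(1, 2.00) = 1.00
P → ((Q → Q) ⊕ ((¬P ⊕ Q) ⊕ ¬R)) = min(1, 1 − 0.98 + 1.00) = min(1, 1.02) = 1.00
(P → ((Q → Q) ⊕ ((¬P ⊕ Q) ⊕ ¬R))) → Q = min(1, 1 − 1.00 + 0.63) = min(1, 0.63) = 0.63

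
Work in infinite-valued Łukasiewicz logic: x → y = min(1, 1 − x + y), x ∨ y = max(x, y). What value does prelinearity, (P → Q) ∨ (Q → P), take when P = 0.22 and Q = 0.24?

P → Q = min(1, 1 − 0.22 + 0.24) = min(1, 1.02) = 1.00
Q → P = min(1, 1 − 0.24 + 0.22) = min(1, 0.98) = 0.98
(P → Q) ∨ (Q → P) = max(1.00, 0.98) = 1.00
(As expected: a Ł∞-tautology — holds in every MV-chain.)

1.00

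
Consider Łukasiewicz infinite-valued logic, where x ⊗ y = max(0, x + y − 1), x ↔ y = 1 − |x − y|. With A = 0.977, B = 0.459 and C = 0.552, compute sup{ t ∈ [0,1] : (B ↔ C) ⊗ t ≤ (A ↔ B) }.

B ↔ C = 1 − |0.459 − 0.552| = 1 − 0.093 = 0.907
So the left factor is B ↔ C = 0.907.
A ↔ B = 1 − |0.977 − 0.459| = 1 − 0.518 = 0.482
So the right-hand bound is A ↔ B = 0.482.
The residuum of the Łukasiewicz t-norm gives the supremum: min(1, 1 − 0.907 + 0.482).
1 − 0.907 + 0.482 = 0.575, so t = min(1, 0.575) = 0.575.
Check: 0.907 ⊗ 0.575 = max(0, 0.482) = 0.482 ≤ 0.482.

0.575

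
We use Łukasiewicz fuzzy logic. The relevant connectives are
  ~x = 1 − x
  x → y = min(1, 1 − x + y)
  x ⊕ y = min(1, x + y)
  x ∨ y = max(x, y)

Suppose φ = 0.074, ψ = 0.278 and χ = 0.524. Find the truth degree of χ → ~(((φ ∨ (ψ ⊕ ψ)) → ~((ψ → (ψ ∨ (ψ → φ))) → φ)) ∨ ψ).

ψ ⊕ ψ = min(1, 0.278 + 0.278) = min(1, 0.556) = 0.556
φ ∨ (ψ ⊕ ψ) = max(0.074, 0.556) = 0.556
ψ → φ = min(1, 1 − 0.278 + 0.074) = min(1, 0.796) = 0.796
ψ ∨ (ψ → φ) = max(0.278, 0.796) = 0.796
ψ → (ψ ∨ (ψ → φ)) = min(1, 1 − 0.278 + 0.796) = min(1, 1.518) = 1.000
(ψ → (ψ ∨ (ψ → φ))) → φ = min(1, 1 − 1.000 + 0.074) = min(1, 0.074) = 0.074
~((ψ → (ψ ∨ (ψ → φ))) → φ) = 1 − 0.074 = 0.926
(φ ∨ (ψ ⊕ ψ)) → ~((ψ → (ψ ∨ (ψ → φ))) → φ) = min(1, 1 − 0.556 + 0.926) = min(1, 1.370) = 1.000
((φ ∨ (ψ ⊕ ψ)) → ~((ψ → (ψ ∨ (ψ → φ))) → φ)) ∨ ψ = max(1.000, 0.278) = 1.000
~(((φ ∨ (ψ ⊕ ψ)) → ~((ψ → (ψ ∨ (ψ → φ))) → φ)) ∨ ψ) = 1 − 1.000 = 0.000
χ → ~(((φ ∨ (ψ ⊕ ψ)) → ~((ψ → (ψ ∨ (ψ → φ))) → φ)) ∨ ψ) = min(1, 1 − 0.524 + 0.000) = min(1, 0.476) = 0.476

0.476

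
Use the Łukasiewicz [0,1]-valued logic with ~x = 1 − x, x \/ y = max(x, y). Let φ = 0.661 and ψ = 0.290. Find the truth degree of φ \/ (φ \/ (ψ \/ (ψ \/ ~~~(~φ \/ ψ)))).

~φ = 1 − 0.661 = 0.339
~φ \/ ψ = max(0.339, 0.290) = 0.339
~(~φ \/ ψ) = 1 − 0.339 = 0.661
~~(~φ \/ ψ) = 1 − 0.661 = 0.339
~~~(~φ \/ ψ) = 1 − 0.339 = 0.661
ψ \/ ~~~(~φ \/ ψ) = max(0.290, 0.661) = 0.661
ψ \/ (ψ \/ ~~~(~φ \/ ψ)) = max(0.290, 0.661) = 0.661
φ \/ (ψ \/ (ψ \/ ~~~(~φ \/ ψ))) = max(0.661, 0.661) = 0.661
φ \/ (φ \/ (ψ \/ (ψ \/ ~~~(~φ \/ ψ)))) = max(0.661, 0.661) = 0.661

0.661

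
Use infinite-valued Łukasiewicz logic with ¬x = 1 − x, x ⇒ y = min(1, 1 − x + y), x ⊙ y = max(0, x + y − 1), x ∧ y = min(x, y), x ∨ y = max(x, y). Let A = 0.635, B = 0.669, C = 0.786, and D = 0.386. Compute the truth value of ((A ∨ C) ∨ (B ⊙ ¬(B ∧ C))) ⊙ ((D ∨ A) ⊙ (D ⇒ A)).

0.421

A ∨ C = max(0.635, 0.786) = 0.786
B ∧ C = min(0.669, 0.786) = 0.669
¬(B ∧ C) = 1 − 0.669 = 0.331
B ⊙ ¬(B ∧ C) = max(0, 0.669 + 0.331 − 1) = max(0, 0.000) = 0.000
(A ∨ C) ∨ (B ⊙ ¬(B ∧ C)) = max(0.786, 0.000) = 0.786
D ∨ A = max(0.386, 0.635) = 0.635
D ⇒ A = min(1, 1 − 0.386 + 0.635) = min(1, 1.249) = 1.000
(D ∨ A) ⊙ (D ⇒ A) = max(0, 0.635 + 1.000 − 1) = max(0, 0.635) = 0.635
((A ∨ C) ∨ (B ⊙ ¬(B ∧ C))) ⊙ ((D ∨ A) ⊙ (D ⇒ A)) = max(0, 0.786 + 0.635 − 1) = max(0, 0.421) = 0.421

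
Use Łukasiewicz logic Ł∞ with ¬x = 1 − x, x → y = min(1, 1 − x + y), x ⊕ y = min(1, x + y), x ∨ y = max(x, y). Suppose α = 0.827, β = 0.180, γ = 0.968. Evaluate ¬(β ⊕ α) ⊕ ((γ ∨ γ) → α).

0.859

β ⊕ α = min(1, 0.180 + 0.827) = min(1, 1.007) = 1.000
¬(β ⊕ α) = 1 − 1.000 = 0.000
γ ∨ γ = max(0.968, 0.968) = 0.968
(γ ∨ γ) → α = min(1, 1 − 0.968 + 0.827) = min(1, 0.859) = 0.859
¬(β ⊕ α) ⊕ ((γ ∨ γ) → α) = min(1, 0.000 + 0.859) = min(1, 0.859) = 0.859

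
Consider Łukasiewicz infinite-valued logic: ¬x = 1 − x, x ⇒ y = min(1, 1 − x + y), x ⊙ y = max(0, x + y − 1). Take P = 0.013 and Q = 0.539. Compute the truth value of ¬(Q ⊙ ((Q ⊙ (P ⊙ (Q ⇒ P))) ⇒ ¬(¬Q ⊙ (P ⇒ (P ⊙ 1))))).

Q ⇒ P = min(1, 1 − 0.539 + 0.013) = min(1, 0.474) = 0.474
P ⊙ (Q ⇒ P) = max(0, 0.013 + 0.474 − 1) = max(0, -0.513) = 0.000
Q ⊙ (P ⊙ (Q ⇒ P)) = max(0, 0.539 + 0.000 − 1) = max(0, -0.461) = 0.000
¬Q = 1 − 0.539 = 0.461
P ⊙ 1 = max(0, 0.013 + 1.000 − 1) = max(0, 0.013) = 0.013
P ⇒ (P ⊙ 1) = min(1, 1 − 0.013 + 0.013) = min(1, 1.000) = 1.000
¬Q ⊙ (P ⇒ (P ⊙ 1)) = max(0, 0.461 + 1.000 − 1) = max(0, 0.461) = 0.461
¬(¬Q ⊙ (P ⇒ (P ⊙ 1))) = 1 − 0.461 = 0.539
(Q ⊙ (P ⊙ (Q ⇒ P))) ⇒ ¬(¬Q ⊙ (P ⇒ (P ⊙ 1))) = min(1, 1 − 0.000 + 0.539) = min(1, 1.539) = 1.000
Q ⊙ ((Q ⊙ (P ⊙ (Q ⇒ P))) ⇒ ¬(¬Q ⊙ (P ⇒ (P ⊙ 1)))) = max(0, 0.539 + 1.000 − 1) = max(0, 0.539) = 0.539
¬(Q ⊙ ((Q ⊙ (P ⊙ (Q ⇒ P))) ⇒ ¬(¬Q ⊙ (P ⇒ (P ⊙ 1))))) = 1 − 0.539 = 0.461

0.461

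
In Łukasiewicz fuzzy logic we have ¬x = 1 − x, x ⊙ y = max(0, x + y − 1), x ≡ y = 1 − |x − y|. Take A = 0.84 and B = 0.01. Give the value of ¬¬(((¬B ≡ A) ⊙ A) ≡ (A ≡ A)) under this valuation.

¬B = 1 − 0.01 = 0.99
¬B ≡ A = 1 − |0.99 − 0.84| = 1 − 0.15 = 0.85
(¬B ≡ A) ⊙ A = max(0, 0.85 + 0.84 − 1) = max(0, 0.69) = 0.69
A ≡ A = 1 − |0.84 − 0.84| = 1 − 0.00 = 1.00
((¬B ≡ A) ⊙ A) ≡ (A ≡ A) = 1 − |0.69 − 1.00| = 1 − 0.31 = 0.69
¬(((¬B ≡ A) ⊙ A) ≡ (A ≡ A)) = 1 − 0.69 = 0.31
¬¬(((¬B ≡ A) ⊙ A) ≡ (A ≡ A)) = 1 − 0.31 = 0.69

0.69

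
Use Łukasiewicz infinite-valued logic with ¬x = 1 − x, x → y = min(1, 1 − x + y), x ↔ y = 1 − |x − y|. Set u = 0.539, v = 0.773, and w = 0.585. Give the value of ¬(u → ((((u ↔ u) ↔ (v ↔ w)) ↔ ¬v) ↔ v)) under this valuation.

0.000

u ↔ u = 1 − |0.539 − 0.539| = 1 − 0.000 = 1.000
v ↔ w = 1 − |0.773 − 0.585| = 1 − 0.188 = 0.812
(u ↔ u) ↔ (v ↔ w) = 1 − |1.000 − 0.812| = 1 − 0.188 = 0.812
¬v = 1 − 0.773 = 0.227
((u ↔ u) ↔ (v ↔ w)) ↔ ¬v = 1 − |0.812 − 0.227| = 1 − 0.585 = 0.415
(((u ↔ u) ↔ (v ↔ w)) ↔ ¬v) ↔ v = 1 − |0.415 − 0.773| = 1 − 0.358 = 0.642
u → ((((u ↔ u) ↔ (v ↔ w)) ↔ ¬v) ↔ v) = min(1, 1 − 0.539 + 0.642) = min(1, 1.103) = 1.000
¬(u → ((((u ↔ u) ↔ (v ↔ w)) ↔ ¬v) ↔ v)) = 1 − 1.000 = 0.000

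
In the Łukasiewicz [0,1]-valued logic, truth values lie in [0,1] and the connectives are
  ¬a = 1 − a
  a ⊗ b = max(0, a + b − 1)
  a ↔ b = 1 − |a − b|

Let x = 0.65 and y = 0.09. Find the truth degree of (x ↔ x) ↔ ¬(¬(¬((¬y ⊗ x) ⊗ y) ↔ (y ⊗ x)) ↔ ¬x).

0.65

x ↔ x = 1 − |0.65 − 0.65| = 1 − 0.00 = 1.00
¬y = 1 − 0.09 = 0.91
¬y ⊗ x = max(0, 0.91 + 0.65 − 1) = max(0, 0.56) = 0.56
(¬y ⊗ x) ⊗ y = max(0, 0.56 + 0.09 − 1) = max(0, -0.35) = 0.00
¬((¬y ⊗ x) ⊗ y) = 1 − 0.00 = 1.00
y ⊗ x = max(0, 0.09 + 0.65 − 1) = max(0, -0.26) = 0.00
¬((¬y ⊗ x) ⊗ y) ↔ (y ⊗ x) = 1 − |1.00 − 0.00| = 1 − 1.00 = 0.00
¬(¬((¬y ⊗ x) ⊗ y) ↔ (y ⊗ x)) = 1 − 0.00 = 1.00
¬x = 1 − 0.65 = 0.35
¬(¬((¬y ⊗ x) ⊗ y) ↔ (y ⊗ x)) ↔ ¬x = 1 − |1.00 − 0.35| = 1 − 0.65 = 0.35
¬(¬(¬((¬y ⊗ x) ⊗ y) ↔ (y ⊗ x)) ↔ ¬x) = 1 − 0.35 = 0.65
(x ↔ x) ↔ ¬(¬(¬((¬y ⊗ x) ⊗ y) ↔ (y ⊗ x)) ↔ ¬x) = 1 − |1.00 − 0.65| = 1 − 0.35 = 0.65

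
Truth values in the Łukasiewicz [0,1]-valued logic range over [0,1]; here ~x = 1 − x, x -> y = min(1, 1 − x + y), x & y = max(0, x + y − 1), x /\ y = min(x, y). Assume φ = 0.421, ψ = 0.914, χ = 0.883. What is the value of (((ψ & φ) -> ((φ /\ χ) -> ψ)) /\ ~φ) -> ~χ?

0.538

ψ & φ = max(0, 0.914 + 0.421 − 1) = max(0, 0.335) = 0.335
φ /\ χ = min(0.421, 0.883) = 0.421
(φ /\ χ) -> ψ = min(1, 1 − 0.421 + 0.914) = min(1, 1.493) = 1.000
(ψ & φ) -> ((φ /\ χ) -> ψ) = min(1, 1 − 0.335 + 1.000) = min(1, 1.665) = 1.000
~φ = 1 − 0.421 = 0.579
((ψ & φ) -> ((φ /\ χ) -> ψ)) /\ ~φ = min(1.000, 0.579) = 0.579
~χ = 1 − 0.883 = 0.117
(((ψ & φ) -> ((φ /\ χ) -> ψ)) /\ ~φ) -> ~χ = min(1, 1 − 0.579 + 0.117) = min(1, 0.538) = 0.538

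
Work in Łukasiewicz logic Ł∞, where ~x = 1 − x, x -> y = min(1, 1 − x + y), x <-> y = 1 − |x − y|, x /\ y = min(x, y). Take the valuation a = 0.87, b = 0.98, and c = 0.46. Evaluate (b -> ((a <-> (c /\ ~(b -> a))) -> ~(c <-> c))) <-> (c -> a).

0.78

b -> a = min(1, 1 − 0.98 + 0.87) = min(1, 0.89) = 0.89
~(b -> a) = 1 − 0.89 = 0.11
c /\ ~(b -> a) = min(0.46, 0.11) = 0.11
a <-> (c /\ ~(b -> a)) = 1 − |0.87 − 0.11| = 1 − 0.76 = 0.24
c <-> c = 1 − |0.46 − 0.46| = 1 − 0.00 = 1.00
~(c <-> c) = 1 − 1.00 = 0.00
(a <-> (c /\ ~(b -> a))) -> ~(c <-> c) = min(1, 1 − 0.24 + 0.00) = min(1, 0.76) = 0.76
b -> ((a <-> (c /\ ~(b -> a))) -> ~(c <-> c)) = min(1, 1 − 0.98 + 0.76) = min(1, 0.78) = 0.78
c -> a = min(1, 1 − 0.46 + 0.87) = min(1, 1.41) = 1.00
(b -> ((a <-> (c /\ ~(b -> a))) -> ~(c <-> c))) <-> (c -> a) = 1 − |0.78 − 1.00| = 1 − 0.22 = 0.78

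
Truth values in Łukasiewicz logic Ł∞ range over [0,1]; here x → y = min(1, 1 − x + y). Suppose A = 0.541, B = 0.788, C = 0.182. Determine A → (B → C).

B → C = min(1, 1 − 0.788 + 0.182) = min(1, 0.394) = 0.394
A → (B → C) = min(1, 1 − 0.541 + 0.394) = min(1, 0.853) = 0.853

0.853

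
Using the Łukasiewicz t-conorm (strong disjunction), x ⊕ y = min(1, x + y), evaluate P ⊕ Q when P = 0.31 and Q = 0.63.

P ⊕ Q = min(1, 0.31 + 0.63) = min(1, 0.94) = 0.94
For comparison, the Gödel t-conorm max(x, y) would give 0.63.

0.94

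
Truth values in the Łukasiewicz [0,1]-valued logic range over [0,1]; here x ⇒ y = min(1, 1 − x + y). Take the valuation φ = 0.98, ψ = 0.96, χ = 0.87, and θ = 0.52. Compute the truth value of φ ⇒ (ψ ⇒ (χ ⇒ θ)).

0.71

χ ⇒ θ = min(1, 1 − 0.87 + 0.52) = min(1, 0.65) = 0.65
ψ ⇒ (χ ⇒ θ) = min(1, 1 − 0.96 + 0.65) = min(1, 0.69) = 0.69
φ ⇒ (ψ ⇒ (χ ⇒ θ)) = min(1, 1 − 0.98 + 0.69) = min(1, 0.71) = 0.71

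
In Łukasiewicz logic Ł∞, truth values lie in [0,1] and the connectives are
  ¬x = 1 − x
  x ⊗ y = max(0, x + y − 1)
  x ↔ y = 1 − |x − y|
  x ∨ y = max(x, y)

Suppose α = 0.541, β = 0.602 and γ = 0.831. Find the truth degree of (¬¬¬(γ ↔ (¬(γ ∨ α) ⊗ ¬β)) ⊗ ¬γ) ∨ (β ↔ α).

0.939

γ ∨ α = max(0.831, 0.541) = 0.831
¬(γ ∨ α) = 1 − 0.831 = 0.169
¬β = 1 − 0.602 = 0.398
¬(γ ∨ α) ⊗ ¬β = max(0, 0.169 + 0.398 − 1) = max(0, -0.433) = 0.000
γ ↔ (¬(γ ∨ α) ⊗ ¬β) = 1 − |0.831 − 0.000| = 1 − 0.831 = 0.169
¬(γ ↔ (¬(γ ∨ α) ⊗ ¬β)) = 1 − 0.169 = 0.831
¬¬(γ ↔ (¬(γ ∨ α) ⊗ ¬β)) = 1 − 0.831 = 0.169
¬¬¬(γ ↔ (¬(γ ∨ α) ⊗ ¬β)) = 1 − 0.169 = 0.831
¬γ = 1 − 0.831 = 0.169
¬¬¬(γ ↔ (¬(γ ∨ α) ⊗ ¬β)) ⊗ ¬γ = max(0, 0.831 + 0.169 − 1) = max(0, 0.000) = 0.000
β ↔ α = 1 − |0.602 − 0.541| = 1 − 0.061 = 0.939
(¬¬¬(γ ↔ (¬(γ ∨ α) ⊗ ¬β)) ⊗ ¬γ) ∨ (β ↔ α) = max(0.000, 0.939) = 0.939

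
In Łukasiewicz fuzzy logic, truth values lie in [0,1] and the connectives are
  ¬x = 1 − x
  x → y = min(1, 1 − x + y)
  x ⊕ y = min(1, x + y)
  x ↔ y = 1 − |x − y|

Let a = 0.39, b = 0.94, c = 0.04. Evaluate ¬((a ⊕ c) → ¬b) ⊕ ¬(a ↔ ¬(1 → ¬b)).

0.92

a ⊕ c = min(1, 0.39 + 0.04) = min(1, 0.43) = 0.43
¬b = 1 − 0.94 = 0.06
(a ⊕ c) → ¬b = min(1, 1 − 0.43 + 0.06) = min(1, 0.63) = 0.63
¬((a ⊕ c) → ¬b) = 1 − 0.63 = 0.37
1 → ¬b = min(1, 1 − 1.00 + 0.06) = min(1, 0.06) = 0.06
¬(1 → ¬b) = 1 − 0.06 = 0.94
a ↔ ¬(1 → ¬b) = 1 − |0.39 − 0.94| = 1 − 0.55 = 0.45
¬(a ↔ ¬(1 → ¬b)) = 1 − 0.45 = 0.55
¬((a ⊕ c) → ¬b) ⊕ ¬(a ↔ ¬(1 → ¬b)) = min(1, 0.37 + 0.55) = min(1, 0.92) = 0.92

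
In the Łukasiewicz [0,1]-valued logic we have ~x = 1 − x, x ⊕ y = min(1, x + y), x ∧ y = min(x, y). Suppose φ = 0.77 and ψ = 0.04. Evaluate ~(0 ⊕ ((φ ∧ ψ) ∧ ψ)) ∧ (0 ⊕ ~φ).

0.23

φ ∧ ψ = min(0.77, 0.04) = 0.04
(φ ∧ ψ) ∧ ψ = min(0.04, 0.04) = 0.04
0 ⊕ ((φ ∧ ψ) ∧ ψ) = min(1, 0.00 + 0.04) = min(1, 0.04) = 0.04
~(0 ⊕ ((φ ∧ ψ) ∧ ψ)) = 1 − 0.04 = 0.96
~φ = 1 − 0.77 = 0.23
0 ⊕ ~φ = min(1, 0.00 + 0.23) = min(1, 0.23) = 0.23
~(0 ⊕ ((φ ∧ ψ) ∧ ψ)) ∧ (0 ⊕ ~φ) = min(0.96, 0.23) = 0.23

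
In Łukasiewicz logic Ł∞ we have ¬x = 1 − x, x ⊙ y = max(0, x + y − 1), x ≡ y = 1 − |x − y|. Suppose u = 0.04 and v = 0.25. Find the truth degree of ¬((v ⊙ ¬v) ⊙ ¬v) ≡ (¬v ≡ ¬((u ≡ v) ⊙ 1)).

¬v = 1 − 0.25 = 0.75
v ⊙ ¬v = max(0, 0.25 + 0.75 − 1) = max(0, 0.00) = 0.00
(v ⊙ ¬v) ⊙ ¬v = max(0, 0.00 + 0.75 − 1) = max(0, -0.25) = 0.00
¬((v ⊙ ¬v) ⊙ ¬v) = 1 − 0.00 = 1.00
u ≡ v = 1 − |0.04 − 0.25| = 1 − 0.21 = 0.79
(u ≡ v) ⊙ 1 = max(0, 0.79 + 1.00 − 1) = max(0, 0.79) = 0.79
¬((u ≡ v) ⊙ 1) = 1 − 0.79 = 0.21
¬v ≡ ¬((u ≡ v) ⊙ 1) = 1 − |0.75 − 0.21| = 1 − 0.54 = 0.46
¬((v ⊙ ¬v) ⊙ ¬v) ≡ (¬v ≡ ¬((u ≡ v) ⊙ 1)) = 1 − |1.00 − 0.46| = 1 − 0.54 = 0.46

0.46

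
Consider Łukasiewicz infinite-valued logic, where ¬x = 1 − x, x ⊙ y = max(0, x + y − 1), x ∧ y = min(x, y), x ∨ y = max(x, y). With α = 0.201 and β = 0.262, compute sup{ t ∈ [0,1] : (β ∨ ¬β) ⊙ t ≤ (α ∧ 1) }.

¬β = 1 − 0.262 = 0.738
β ∨ ¬β = max(0.262, 0.738) = 0.738
So the left factor is β ∨ ¬β = 0.738.
α ∧ 1 = min(0.201, 1.000) = 0.201
So the right-hand bound is α ∧ 1 = 0.201.
The residuum of the Łukasiewicz t-norm gives the supremum: min(1, 1 − 0.738 + 0.201).
1 − 0.738 + 0.201 = 0.463, so t = min(1, 0.463) = 0.463.
Check: 0.738 ⊙ 0.463 = max(0, 0.201) = 0.201 ≤ 0.201.

0.463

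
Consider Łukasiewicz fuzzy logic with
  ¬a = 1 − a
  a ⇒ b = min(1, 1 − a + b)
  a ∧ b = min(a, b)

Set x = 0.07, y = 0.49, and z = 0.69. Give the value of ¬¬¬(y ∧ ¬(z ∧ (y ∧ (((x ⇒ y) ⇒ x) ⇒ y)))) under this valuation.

0.51

x ⇒ y = min(1, 1 − 0.07 + 0.49) = min(1, 1.42) = 1.00
(x ⇒ y) ⇒ x = min(1, 1 − 1.00 + 0.07) = min(1, 0.07) = 0.07
((x ⇒ y) ⇒ x) ⇒ y = min(1, 1 − 0.07 + 0.49) = min(1, 1.42) = 1.00
y ∧ (((x ⇒ y) ⇒ x) ⇒ y) = min(0.49, 1.00) = 0.49
z ∧ (y ∧ (((x ⇒ y) ⇒ x) ⇒ y)) = min(0.69, 0.49) = 0.49
¬(z ∧ (y ∧ (((x ⇒ y) ⇒ x) ⇒ y))) = 1 − 0.49 = 0.51
y ∧ ¬(z ∧ (y ∧ (((x ⇒ y) ⇒ x) ⇒ y))) = min(0.49, 0.51) = 0.49
¬(y ∧ ¬(z ∧ (y ∧ (((x ⇒ y) ⇒ x) ⇒ y)))) = 1 − 0.49 = 0.51
¬¬(y ∧ ¬(z ∧ (y ∧ (((x ⇒ y) ⇒ x) ⇒ y)))) = 1 − 0.51 = 0.49
¬¬¬(y ∧ ¬(z ∧ (y ∧ (((x ⇒ y) ⇒ x) ⇒ y)))) = 1 − 0.49 = 0.51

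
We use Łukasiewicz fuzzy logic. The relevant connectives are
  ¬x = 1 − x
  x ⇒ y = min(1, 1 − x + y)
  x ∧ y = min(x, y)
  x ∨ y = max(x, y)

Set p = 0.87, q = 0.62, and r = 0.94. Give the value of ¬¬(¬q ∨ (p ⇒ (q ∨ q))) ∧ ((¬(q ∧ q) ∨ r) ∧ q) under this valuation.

¬q = 1 − 0.62 = 0.38
q ∨ q = max(0.62, 0.62) = 0.62
p ⇒ (q ∨ q) = min(1, 1 − 0.87 + 0.62) = min(1, 0.75) = 0.75
¬q ∨ (p ⇒ (q ∨ q)) = max(0.38, 0.75) = 0.75
¬(¬q ∨ (p ⇒ (q ∨ q))) = 1 − 0.75 = 0.25
¬¬(¬q ∨ (p ⇒ (q ∨ q))) = 1 − 0.25 = 0.75
q ∧ q = min(0.62, 0.62) = 0.62
¬(q ∧ q) = 1 − 0.62 = 0.38
¬(q ∧ q) ∨ r = max(0.38, 0.94) = 0.94
(¬(q ∧ q) ∨ r) ∧ q = min(0.94, 0.62) = 0.62
¬¬(¬q ∨ (p ⇒ (q ∨ q))) ∧ ((¬(q ∧ q) ∨ r) ∧ q) = min(0.75, 0.62) = 0.62

0.62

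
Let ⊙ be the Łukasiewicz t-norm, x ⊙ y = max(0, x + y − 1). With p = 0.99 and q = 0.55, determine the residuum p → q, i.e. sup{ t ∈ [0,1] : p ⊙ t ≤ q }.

The residuum of the Łukasiewicz t-norm gives the supremum: min(1, 1 − 0.99 + 0.55).
1 − 0.99 + 0.55 = 0.56, so t = min(1, 0.56) = 0.56.
Check: 0.99 ⊙ 0.56 = max(0, 0.55) = 0.55 ≤ 0.55.

0.56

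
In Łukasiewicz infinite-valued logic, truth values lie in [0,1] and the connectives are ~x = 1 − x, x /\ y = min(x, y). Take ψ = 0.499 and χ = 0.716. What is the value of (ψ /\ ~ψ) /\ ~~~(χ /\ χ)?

0.284

~ψ = 1 − 0.499 = 0.501
ψ /\ ~ψ = min(0.499, 0.501) = 0.499
χ /\ χ = min(0.716, 0.716) = 0.716
~(χ /\ χ) = 1 − 0.716 = 0.284
~~(χ /\ χ) = 1 − 0.284 = 0.716
~~~(χ /\ χ) = 1 − 0.716 = 0.284
(ψ /\ ~ψ) /\ ~~~(χ /\ χ) = min(0.499, 0.284) = 0.284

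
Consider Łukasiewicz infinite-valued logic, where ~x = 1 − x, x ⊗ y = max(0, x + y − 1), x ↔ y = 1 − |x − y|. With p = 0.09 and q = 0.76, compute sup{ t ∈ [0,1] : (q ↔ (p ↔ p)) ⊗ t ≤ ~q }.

p ↔ p = 1 − |0.09 − 0.09| = 1 − 0.00 = 1.00
q ↔ (p ↔ p) = 1 − |0.76 − 1.00| = 1 − 0.24 = 0.76
So the left factor is q ↔ (p ↔ p) = 0.76.
~q = 1 − 0.76 = 0.24
So the right-hand bound is ~q = 0.24.
The residuum of the Łukasiewicz t-norm gives the supremum: min(1, 1 − 0.76 + 0.24).
1 − 0.76 + 0.24 = 0.48, so t = min(1, 0.48) = 0.48.
Check: 0.76 ⊗ 0.48 = max(0, 0.24) = 0.24 ≤ 0.24.

0.48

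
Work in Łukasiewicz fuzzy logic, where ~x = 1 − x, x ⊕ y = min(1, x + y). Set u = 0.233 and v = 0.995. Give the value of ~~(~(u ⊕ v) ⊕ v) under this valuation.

0.995

u ⊕ v = min(1, 0.233 + 0.995) = min(1, 1.228) = 1.000
~(u ⊕ v) = 1 − 1.000 = 0.000
~(u ⊕ v) ⊕ v = min(1, 0.000 + 0.995) = min(1, 0.995) = 0.995
~(~(u ⊕ v) ⊕ v) = 1 − 0.995 = 0.005
~~(~(u ⊕ v) ⊕ v) = 1 − 0.005 = 0.995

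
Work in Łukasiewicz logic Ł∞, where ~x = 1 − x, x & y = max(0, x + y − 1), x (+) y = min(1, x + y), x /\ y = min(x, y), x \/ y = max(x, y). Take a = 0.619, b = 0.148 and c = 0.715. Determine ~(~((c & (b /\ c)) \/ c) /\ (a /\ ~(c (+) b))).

0.863

b /\ c = min(0.148, 0.715) = 0.148
c & (b /\ c) = max(0, 0.715 + 0.148 − 1) = max(0, -0.137) = 0.000
(c & (b /\ c)) \/ c = max(0.000, 0.715) = 0.715
~((c & (b /\ c)) \/ c) = 1 − 0.715 = 0.285
c (+) b = min(1, 0.715 + 0.148) = min(1, 0.863) = 0.863
~(c (+) b) = 1 − 0.863 = 0.137
a /\ ~(c (+) b) = min(0.619, 0.137) = 0.137
~((c & (b /\ c)) \/ c) /\ (a /\ ~(c (+) b)) = min(0.285, 0.137) = 0.137
~(~((c & (b /\ c)) \/ c) /\ (a /\ ~(c (+) b))) = 1 − 0.137 = 0.863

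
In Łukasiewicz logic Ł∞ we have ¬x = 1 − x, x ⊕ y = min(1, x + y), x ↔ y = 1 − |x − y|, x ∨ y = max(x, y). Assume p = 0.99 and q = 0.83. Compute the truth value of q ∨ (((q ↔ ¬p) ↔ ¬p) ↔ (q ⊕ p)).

0.83

¬p = 1 − 0.99 = 0.01
q ↔ ¬p = 1 − |0.83 − 0.01| = 1 − 0.82 = 0.18
(q ↔ ¬p) ↔ ¬p = 1 − |0.18 − 0.01| = 1 − 0.17 = 0.83
q ⊕ p = min(1, 0.83 + 0.99) = min(1, 1.82) = 1.00
((q ↔ ¬p) ↔ ¬p) ↔ (q ⊕ p) = 1 − |0.83 − 1.00| = 1 − 0.17 = 0.83
q ∨ (((q ↔ ¬p) ↔ ¬p) ↔ (q ⊕ p)) = max(0.83, 0.83) = 0.83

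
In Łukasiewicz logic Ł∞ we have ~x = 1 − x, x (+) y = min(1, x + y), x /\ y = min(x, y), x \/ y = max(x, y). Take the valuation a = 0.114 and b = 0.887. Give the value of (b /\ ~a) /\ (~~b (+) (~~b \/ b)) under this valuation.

0.886

~a = 1 − 0.114 = 0.886
b /\ ~a = min(0.887, 0.886) = 0.886
~b = 1 − 0.887 = 0.113
~~b = 1 − 0.113 = 0.887
~~b \/ b = max(0.887, 0.887) = 0.887
~~b (+) (~~b \/ b) = min(1, 0.887 + 0.887) = min(1, 1.774) = 1.000
(b /\ ~a) /\ (~~b (+) (~~b \/ b)) = min(0.886, 1.000) = 0.886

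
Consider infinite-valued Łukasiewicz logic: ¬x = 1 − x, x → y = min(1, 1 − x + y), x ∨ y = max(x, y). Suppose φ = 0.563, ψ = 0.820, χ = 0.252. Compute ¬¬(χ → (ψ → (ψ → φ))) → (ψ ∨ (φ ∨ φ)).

ψ → φ = min(1, 1 − 0.820 + 0.563) = min(1, 0.743) = 0.743
ψ → (ψ → φ) = min(1, 1 − 0.820 + 0.743) = min(1, 0.923) = 0.923
χ → (ψ → (ψ → φ)) = min(1, 1 − 0.252 + 0.923) = min(1, 1.671) = 1.000
¬(χ → (ψ → (ψ → φ))) = 1 − 1.000 = 0.000
¬¬(χ → (ψ → (ψ → φ))) = 1 − 0.000 = 1.000
φ ∨ φ = max(0.563, 0.563) = 0.563
ψ ∨ (φ ∨ φ) = max(0.820, 0.563) = 0.820
¬¬(χ → (ψ → (ψ → φ))) → (ψ ∨ (φ ∨ φ)) = min(1, 1 − 1.000 + 0.820) = min(1, 0.820) = 0.820

0.820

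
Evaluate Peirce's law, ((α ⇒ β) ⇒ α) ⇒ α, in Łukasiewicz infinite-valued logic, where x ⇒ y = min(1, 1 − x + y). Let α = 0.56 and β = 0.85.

1.00

α ⇒ β = min(1, 1 − 0.56 + 0.85) = min(1, 1.29) = 1.00
(α ⇒ β) ⇒ α = min(1, 1 − 1.00 + 0.56) = min(1, 0.56) = 0.56
((α ⇒ β) ⇒ α) ⇒ α = min(1, 1 − 0.56 + 0.56) = min(1, 1.00) = 1.00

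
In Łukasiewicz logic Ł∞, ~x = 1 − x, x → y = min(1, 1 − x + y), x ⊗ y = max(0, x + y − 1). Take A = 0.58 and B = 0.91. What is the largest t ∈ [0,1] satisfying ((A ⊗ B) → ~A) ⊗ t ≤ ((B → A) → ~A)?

0.82

A ⊗ B = max(0, 0.58 + 0.91 − 1) = max(0, 0.49) = 0.49
~A = 1 − 0.58 = 0.42
(A ⊗ B) → ~A = min(1, 1 − 0.49 + 0.42) = min(1, 0.93) = 0.93
So the left factor is (A ⊗ B) → ~A = 0.93.
B → A = min(1, 1 − 0.91 + 0.58) = min(1, 0.67) = 0.67
(B → A) → ~A = min(1, 1 − 0.67 + 0.42) = min(1, 0.75) = 0.75
So the right-hand bound is (B → A) → ~A = 0.75.
The residuum of the Łukasiewicz t-norm gives the supremum: min(1, 1 − 0.93 + 0.75).
1 − 0.93 + 0.75 = 0.82, so t = min(1, 0.82) = 0.82.
Check: 0.93 ⊗ 0.82 = max(0, 0.75) = 0.75 ≤ 0.75.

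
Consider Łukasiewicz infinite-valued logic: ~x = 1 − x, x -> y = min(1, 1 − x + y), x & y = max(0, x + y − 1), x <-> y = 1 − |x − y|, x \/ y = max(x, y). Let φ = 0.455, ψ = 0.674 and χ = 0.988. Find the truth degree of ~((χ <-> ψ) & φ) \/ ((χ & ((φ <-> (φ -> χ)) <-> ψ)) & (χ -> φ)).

0.859

χ <-> ψ = 1 − |0.988 − 0.674| = 1 − 0.314 = 0.686
(χ <-> ψ) & φ = max(0, 0.686 + 0.455 − 1) = max(0, 0.141) = 0.141
~((χ <-> ψ) & φ) = 1 − 0.141 = 0.859
φ -> χ = min(1, 1 − 0.455 + 0.988) = min(1, 1.533) = 1.000
φ <-> (φ -> χ) = 1 − |0.455 − 1.000| = 1 − 0.545 = 0.455
(φ <-> (φ -> χ)) <-> ψ = 1 − |0.455 − 0.674| = 1 − 0.219 = 0.781
χ & ((φ <-> (φ -> χ)) <-> ψ) = max(0, 0.988 + 0.781 − 1) = max(0, 0.769) = 0.769
χ -> φ = min(1, 1 − 0.988 + 0.455) = min(1, 0.467) = 0.467
(χ & ((φ <-> (φ -> χ)) <-> ψ)) & (χ -> φ) = max(0, 0.769 + 0.467 − 1) = max(0, 0.236) = 0.236
~((χ <-> ψ) & φ) \/ ((χ & ((φ <-> (φ -> χ)) <-> ψ)) & (χ -> φ)) = max(0.859, 0.236) = 0.859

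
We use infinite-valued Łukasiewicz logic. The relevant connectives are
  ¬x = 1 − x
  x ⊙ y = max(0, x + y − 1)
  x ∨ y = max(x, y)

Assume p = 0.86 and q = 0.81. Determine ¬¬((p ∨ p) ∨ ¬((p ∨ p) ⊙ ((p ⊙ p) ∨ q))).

0.86

p ∨ p = max(0.86, 0.86) = 0.86
p ⊙ p = max(0, 0.86 + 0.86 − 1) = max(0, 0.72) = 0.72
(p ⊙ p) ∨ q = max(0.72, 0.81) = 0.81
(p ∨ p) ⊙ ((p ⊙ p) ∨ q) = max(0, 0.86 + 0.81 − 1) = max(0, 0.67) = 0.67
¬((p ∨ p) ⊙ ((p ⊙ p) ∨ q)) = 1 − 0.67 = 0.33
(p ∨ p) ∨ ¬((p ∨ p) ⊙ ((p ⊙ p) ∨ q)) = max(0.86, 0.33) = 0.86
¬((p ∨ p) ∨ ¬((p ∨ p) ⊙ ((p ⊙ p) ∨ q))) = 1 − 0.86 = 0.14
¬¬((p ∨ p) ∨ ¬((p ∨ p) ⊙ ((p ⊙ p) ∨ q))) = 1 − 0.14 = 0.86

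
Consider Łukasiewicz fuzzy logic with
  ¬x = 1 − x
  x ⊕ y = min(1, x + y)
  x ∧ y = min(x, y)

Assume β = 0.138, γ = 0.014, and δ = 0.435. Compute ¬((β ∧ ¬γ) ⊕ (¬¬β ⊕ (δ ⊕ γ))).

¬γ = 1 − 0.014 = 0.986
β ∧ ¬γ = min(0.138, 0.986) = 0.138
¬β = 1 − 0.138 = 0.862
¬¬β = 1 − 0.862 = 0.138
δ ⊕ γ = min(1, 0.435 + 0.014) = min(1, 0.449) = 0.449
¬¬β ⊕ (δ ⊕ γ) = min(1, 0.138 + 0.449) = min(1, 0.587) = 0.587
(β ∧ ¬γ) ⊕ (¬¬β ⊕ (δ ⊕ γ)) = min(1, 0.138 + 0.587) = min(1, 0.725) = 0.725
¬((β ∧ ¬γ) ⊕ (¬¬β ⊕ (δ ⊕ γ))) = 1 − 0.725 = 0.275

0.275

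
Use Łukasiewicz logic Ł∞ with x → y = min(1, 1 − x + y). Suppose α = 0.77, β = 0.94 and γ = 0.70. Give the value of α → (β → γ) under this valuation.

β → γ = min(1, 1 − 0.94 + 0.70) = min(1, 0.76) = 0.76
α → (β → γ) = min(1, 1 − 0.77 + 0.76) = min(1, 0.99) = 0.99

0.99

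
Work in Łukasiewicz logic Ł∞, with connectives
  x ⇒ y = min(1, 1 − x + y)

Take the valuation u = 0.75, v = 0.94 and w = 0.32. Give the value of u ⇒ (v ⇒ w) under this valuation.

v ⇒ w = min(1, 1 − 0.94 + 0.32) = min(1, 0.38) = 0.38
u ⇒ (v ⇒ w) = min(1, 1 − 0.75 + 0.38) = min(1, 0.63) = 0.63

0.63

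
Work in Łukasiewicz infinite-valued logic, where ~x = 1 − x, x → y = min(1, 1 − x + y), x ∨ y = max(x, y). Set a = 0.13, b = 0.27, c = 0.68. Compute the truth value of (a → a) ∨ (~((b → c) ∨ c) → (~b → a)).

a → a = min(1, 1 − 0.13 + 0.13) = min(1, 1.00) = 1.00
b → c = min(1, 1 − 0.27 + 0.68) = min(1, 1.41) = 1.00
(b → c) ∨ c = max(1.00, 0.68) = 1.00
~((b → c) ∨ c) = 1 − 1.00 = 0.00
~b = 1 − 0.27 = 0.73
~b → a = min(1, 1 − 0.73 + 0.13) = min(1, 0.40) = 0.40
~((b → c) ∨ c) → (~b → a) = min(1, 1 − 0.00 + 0.40) = min(1, 1.40) = 1.00
(a → a) ∨ (~((b → c) ∨ c) → (~b → a)) = max(1.00, 1.00) = 1.00

1.00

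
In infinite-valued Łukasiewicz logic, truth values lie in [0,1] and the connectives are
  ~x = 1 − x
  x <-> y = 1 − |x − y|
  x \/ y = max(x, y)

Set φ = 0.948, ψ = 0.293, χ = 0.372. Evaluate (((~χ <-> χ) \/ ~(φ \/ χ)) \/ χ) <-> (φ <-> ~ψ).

0.985

~χ = 1 − 0.372 = 0.628
~χ <-> χ = 1 − |0.628 − 0.372| = 1 − 0.256 = 0.744
φ \/ χ = max(0.948, 0.372) = 0.948
~(φ \/ χ) = 1 − 0.948 = 0.052
(~χ <-> χ) \/ ~(φ \/ χ) = max(0.744, 0.052) = 0.744
((~χ <-> χ) \/ ~(φ \/ χ)) \/ χ = max(0.744, 0.372) = 0.744
~ψ = 1 − 0.293 = 0.707
φ <-> ~ψ = 1 − |0.948 − 0.707| = 1 − 0.241 = 0.759
(((~χ <-> χ) \/ ~(φ \/ χ)) \/ χ) <-> (φ <-> ~ψ) = 1 − |0.744 − 0.759| = 1 − 0.015 = 0.985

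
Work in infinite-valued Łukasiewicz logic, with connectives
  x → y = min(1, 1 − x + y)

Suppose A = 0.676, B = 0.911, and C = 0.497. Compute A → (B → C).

B → C = min(1, 1 − 0.911 + 0.497) = min(1, 0.586) = 0.586
A → (B → C) = min(1, 1 − 0.676 + 0.586) = min(1, 0.910) = 0.910

0.910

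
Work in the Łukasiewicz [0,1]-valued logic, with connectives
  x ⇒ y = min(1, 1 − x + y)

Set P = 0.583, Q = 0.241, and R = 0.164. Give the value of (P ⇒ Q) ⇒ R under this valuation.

P ⇒ Q = min(1, 1 − 0.583 + 0.241) = min(1, 0.658) = 0.658
(P ⇒ Q) ⇒ R = min(1, 1 − 0.658 + 0.164) = min(1, 0.506) = 0.506

0.506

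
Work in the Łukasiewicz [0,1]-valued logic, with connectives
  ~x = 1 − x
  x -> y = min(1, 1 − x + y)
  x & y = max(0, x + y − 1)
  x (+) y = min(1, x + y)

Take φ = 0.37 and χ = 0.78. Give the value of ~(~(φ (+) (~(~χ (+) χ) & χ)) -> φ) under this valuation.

~χ = 1 − 0.78 = 0.22
~χ (+) χ = min(1, 0.22 + 0.78) = min(1, 1.00) = 1.00
~(~χ (+) χ) = 1 − 1.00 = 0.00
~(~χ (+) χ) & χ = max(0, 0.00 + 0.78 − 1) = max(0, -0.22) = 0.00
φ (+) (~(~χ (+) χ) & χ) = min(1, 0.37 + 0.00) = min(1, 0.37) = 0.37
~(φ (+) (~(~χ (+) χ) & χ)) = 1 − 0.37 = 0.63
~(φ (+) (~(~χ (+) χ) & χ)) -> φ = min(1, 1 − 0.63 + 0.37) = min(1, 0.74) = 0.74
~(~(φ (+) (~(~χ (+) χ) & χ)) -> φ) = 1 − 0.74 = 0.26

0.26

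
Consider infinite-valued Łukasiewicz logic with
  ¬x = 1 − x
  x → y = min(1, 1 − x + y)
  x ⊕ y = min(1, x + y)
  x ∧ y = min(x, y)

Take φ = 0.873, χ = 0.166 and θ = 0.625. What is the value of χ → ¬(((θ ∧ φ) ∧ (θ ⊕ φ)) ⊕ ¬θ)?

0.834

θ ∧ φ = min(0.625, 0.873) = 0.625
θ ⊕ φ = min(1, 0.625 + 0.873) = min(1, 1.498) = 1.000
(θ ∧ φ) ∧ (θ ⊕ φ) = min(0.625, 1.000) = 0.625
¬θ = 1 − 0.625 = 0.375
((θ ∧ φ) ∧ (θ ⊕ φ)) ⊕ ¬θ = min(1, 0.625 + 0.375) = min(1, 1.000) = 1.000
¬(((θ ∧ φ) ∧ (θ ⊕ φ)) ⊕ ¬θ) = 1 − 1.000 = 0.000
χ → ¬(((θ ∧ φ) ∧ (θ ⊕ φ)) ⊕ ¬θ) = min(1, 1 − 0.166 + 0.000) = min(1, 0.834) = 0.834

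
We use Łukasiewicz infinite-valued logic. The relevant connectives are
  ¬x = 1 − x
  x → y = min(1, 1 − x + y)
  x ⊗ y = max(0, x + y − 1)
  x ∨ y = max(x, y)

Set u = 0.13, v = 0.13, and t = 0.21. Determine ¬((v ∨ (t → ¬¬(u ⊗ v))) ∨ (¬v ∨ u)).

0.13

u ⊗ v = max(0, 0.13 + 0.13 − 1) = max(0, -0.74) = 0.00
¬(u ⊗ v) = 1 − 0.00 = 1.00
¬¬(u ⊗ v) = 1 − 1.00 = 0.00
t → ¬¬(u ⊗ v) = min(1, 1 − 0.21 + 0.00) = min(1, 0.79) = 0.79
v ∨ (t → ¬¬(u ⊗ v)) = max(0.13, 0.79) = 0.79
¬v = 1 − 0.13 = 0.87
¬v ∨ u = max(0.87, 0.13) = 0.87
(v ∨ (t → ¬¬(u ⊗ v))) ∨ (¬v ∨ u) = max(0.79, 0.87) = 0.87
¬((v ∨ (t → ¬¬(u ⊗ v))) ∨ (¬v ∨ u)) = 1 − 0.87 = 0.13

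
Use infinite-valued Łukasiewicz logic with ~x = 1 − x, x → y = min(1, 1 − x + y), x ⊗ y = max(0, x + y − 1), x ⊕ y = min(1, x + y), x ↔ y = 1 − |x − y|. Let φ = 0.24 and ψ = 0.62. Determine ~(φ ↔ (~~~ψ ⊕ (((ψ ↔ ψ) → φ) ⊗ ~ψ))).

~ψ = 1 − 0.62 = 0.38
~~ψ = 1 − 0.38 = 0.62
~~~ψ = 1 − 0.62 = 0.38
ψ ↔ ψ = 1 − |0.62 − 0.62| = 1 − 0.00 = 1.00
(ψ ↔ ψ) → φ = min(1, 1 − 1.00 + 0.24) = min(1, 0.24) = 0.24
((ψ ↔ ψ) → φ) ⊗ ~ψ = max(0, 0.24 + 0.38 − 1) = max(0, -0.38) = 0.00
~~~ψ ⊕ (((ψ ↔ ψ) → φ) ⊗ ~ψ) = min(1, 0.38 + 0.00) = min(1, 0.38) = 0.38
φ ↔ (~~~ψ ⊕ (((ψ ↔ ψ) → φ) ⊗ ~ψ)) = 1 − |0.24 − 0.38| = 1 − 0.14 = 0.86
~(φ ↔ (~~~ψ ⊕ (((ψ ↔ ψ) → φ) ⊗ ~ψ))) = 1 − 0.86 = 0.14

0.14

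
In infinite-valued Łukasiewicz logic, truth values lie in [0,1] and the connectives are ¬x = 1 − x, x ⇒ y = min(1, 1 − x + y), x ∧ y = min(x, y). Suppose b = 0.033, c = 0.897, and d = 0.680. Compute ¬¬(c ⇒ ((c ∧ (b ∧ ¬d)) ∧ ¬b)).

¬d = 1 − 0.680 = 0.320
b ∧ ¬d = min(0.033, 0.320) = 0.033
c ∧ (b ∧ ¬d) = min(0.897, 0.033) = 0.033
¬b = 1 − 0.033 = 0.967
(c ∧ (b ∧ ¬d)) ∧ ¬b = min(0.033, 0.967) = 0.033
c ⇒ ((c ∧ (b ∧ ¬d)) ∧ ¬b) = min(1, 1 − 0.897 + 0.033) = min(1, 0.136) = 0.136
¬(c ⇒ ((c ∧ (b ∧ ¬d)) ∧ ¬b)) = 1 − 0.136 = 0.864
¬¬(c ⇒ ((c ∧ (b ∧ ¬d)) ∧ ¬b)) = 1 − 0.864 = 0.136

0.136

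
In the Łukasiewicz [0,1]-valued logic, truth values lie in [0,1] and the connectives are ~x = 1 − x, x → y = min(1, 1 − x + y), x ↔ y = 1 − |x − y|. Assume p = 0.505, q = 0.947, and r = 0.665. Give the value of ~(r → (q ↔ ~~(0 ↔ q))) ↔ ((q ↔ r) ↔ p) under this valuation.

0.772

0 ↔ q = 1 − |0.000 − 0.947| = 1 − 0.947 = 0.053
~(0 ↔ q) = 1 − 0.053 = 0.947
~~(0 ↔ q) = 1 − 0.947 = 0.053
q ↔ ~~(0 ↔ q) = 1 − |0.947 − 0.053| = 1 − 0.894 = 0.106
r → (q ↔ ~~(0 ↔ q)) = min(1, 1 − 0.665 + 0.106) = min(1, 0.441) = 0.441
~(r → (q ↔ ~~(0 ↔ q))) = 1 − 0.441 = 0.559
q ↔ r = 1 − |0.947 − 0.665| = 1 − 0.282 = 0.718
(q ↔ r) ↔ p = 1 − |0.718 − 0.505| = 1 − 0.213 = 0.787
~(r → (q ↔ ~~(0 ↔ q))) ↔ ((q ↔ r) ↔ p) = 1 − |0.559 − 0.787| = 1 − 0.228 = 0.772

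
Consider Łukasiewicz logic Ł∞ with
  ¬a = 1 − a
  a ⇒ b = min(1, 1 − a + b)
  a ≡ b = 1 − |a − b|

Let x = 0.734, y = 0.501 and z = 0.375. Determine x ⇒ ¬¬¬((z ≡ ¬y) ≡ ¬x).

¬y = 1 − 0.501 = 0.499
z ≡ ¬y = 1 − |0.375 − 0.499| = 1 − 0.124 = 0.876
¬x = 1 − 0.734 = 0.266
(z ≡ ¬y) ≡ ¬x = 1 − |0.876 − 0.266| = 1 − 0.610 = 0.390
¬((z ≡ ¬y) ≡ ¬x) = 1 − 0.390 = 0.610
¬¬((z ≡ ¬y) ≡ ¬x) = 1 − 0.610 = 0.390
¬¬¬((z ≡ ¬y) ≡ ¬x) = 1 − 0.390 = 0.610
x ⇒ ¬¬¬((z ≡ ¬y) ≡ ¬x) = min(1, 1 − 0.734 + 0.610) = min(1, 0.876) = 0.876

0.876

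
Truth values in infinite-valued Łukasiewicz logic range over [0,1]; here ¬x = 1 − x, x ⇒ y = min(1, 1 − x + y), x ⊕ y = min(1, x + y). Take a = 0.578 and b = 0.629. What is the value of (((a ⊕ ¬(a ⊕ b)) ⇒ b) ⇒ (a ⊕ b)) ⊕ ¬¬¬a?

1.000

a ⊕ b = min(1, 0.578 + 0.629) = min(1, 1.207) = 1.000
¬(a ⊕ b) = 1 − 1.000 = 0.000
a ⊕ ¬(a ⊕ b) = min(1, 0.578 + 0.000) = min(1, 0.578) = 0.578
(a ⊕ ¬(a ⊕ b)) ⇒ b = min(1, 1 − 0.578 + 0.629) = min(1, 1.051) = 1.000
((a ⊕ ¬(a ⊕ b)) ⇒ b) ⇒ (a ⊕ b) = min(1, 1 − 1.000 + 1.000) = min(1, 1.000) = 1.000
¬a = 1 − 0.578 = 0.422
¬¬a = 1 − 0.422 = 0.578
¬¬¬a = 1 − 0.578 = 0.422
(((a ⊕ ¬(a ⊕ b)) ⇒ b) ⇒ (a ⊕ b)) ⊕ ¬¬¬a = min(1, 1.000 + 0.422) = min(1, 1.422) = 1.000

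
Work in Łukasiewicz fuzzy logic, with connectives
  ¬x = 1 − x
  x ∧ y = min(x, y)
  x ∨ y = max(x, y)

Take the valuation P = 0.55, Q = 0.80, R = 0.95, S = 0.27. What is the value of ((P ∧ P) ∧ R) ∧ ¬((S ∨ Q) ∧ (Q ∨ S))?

0.20

P ∧ P = min(0.55, 0.55) = 0.55
(P ∧ P) ∧ R = min(0.55, 0.95) = 0.55
S ∨ Q = max(0.27, 0.80) = 0.80
Q ∨ S = max(0.80, 0.27) = 0.80
(S ∨ Q) ∧ (Q ∨ S) = min(0.80, 0.80) = 0.80
¬((S ∨ Q) ∧ (Q ∨ S)) = 1 − 0.80 = 0.20
((P ∧ P) ∧ R) ∧ ¬((S ∨ Q) ∧ (Q ∨ S)) = min(0.55, 0.20) = 0.20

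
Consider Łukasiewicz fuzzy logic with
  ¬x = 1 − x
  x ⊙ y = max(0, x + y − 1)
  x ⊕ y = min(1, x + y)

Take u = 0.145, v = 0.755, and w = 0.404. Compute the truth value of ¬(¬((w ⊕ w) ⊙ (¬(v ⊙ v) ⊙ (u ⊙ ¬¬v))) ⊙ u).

0.855

w ⊕ w = min(1, 0.404 + 0.404) = min(1, 0.808) = 0.808
v ⊙ v = max(0, 0.755 + 0.755 − 1) = max(0, 0.510) = 0.510
¬(v ⊙ v) = 1 − 0.510 = 0.490
¬v = 1 − 0.755 = 0.245
¬¬v = 1 − 0.245 = 0.755
u ⊙ ¬¬v = max(0, 0.145 + 0.755 − 1) = max(0, -0.100) = 0.000
¬(v ⊙ v) ⊙ (u ⊙ ¬¬v) = max(0, 0.490 + 0.000 − 1) = max(0, -0.510) = 0.000
(w ⊕ w) ⊙ (¬(v ⊙ v) ⊙ (u ⊙ ¬¬v)) = max(0, 0.808 + 0.000 − 1) = max(0, -0.192) = 0.000
¬((w ⊕ w) ⊙ (¬(v ⊙ v) ⊙ (u ⊙ ¬¬v))) = 1 − 0.000 = 1.000
¬((w ⊕ w) ⊙ (¬(v ⊙ v) ⊙ (u ⊙ ¬¬v))) ⊙ u = max(0, 1.000 + 0.145 − 1) = max(0, 0.145) = 0.145
¬(¬((w ⊕ w) ⊙ (¬(v ⊙ v) ⊙ (u ⊙ ¬¬v))) ⊙ u) = 1 − 0.145 = 0.855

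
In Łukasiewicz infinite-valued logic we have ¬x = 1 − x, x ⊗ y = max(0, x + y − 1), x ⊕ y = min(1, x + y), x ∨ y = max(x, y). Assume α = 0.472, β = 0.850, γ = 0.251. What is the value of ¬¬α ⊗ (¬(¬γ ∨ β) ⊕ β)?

¬α = 1 − 0.472 = 0.528
¬¬α = 1 − 0.528 = 0.472
¬γ = 1 − 0.251 = 0.749
¬γ ∨ β = max(0.749, 0.850) = 0.850
¬(¬γ ∨ β) = 1 − 0.850 = 0.150
¬(¬γ ∨ β) ⊕ β = min(1, 0.150 + 0.850) = min(1, 1.000) = 1.000
¬¬α ⊗ (¬(¬γ ∨ β) ⊕ β) = max(0, 0.472 + 1.000 − 1) = max(0, 0.472) = 0.472

0.472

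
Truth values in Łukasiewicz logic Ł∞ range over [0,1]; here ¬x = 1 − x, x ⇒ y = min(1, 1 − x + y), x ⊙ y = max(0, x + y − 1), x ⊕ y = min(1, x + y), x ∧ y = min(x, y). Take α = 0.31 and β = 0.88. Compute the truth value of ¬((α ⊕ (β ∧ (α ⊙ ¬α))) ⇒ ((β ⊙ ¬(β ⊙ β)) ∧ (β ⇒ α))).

¬α = 1 − 0.31 = 0.69
α ⊙ ¬α = max(0, 0.31 + 0.69 − 1) = max(0, 0.00) = 0.00
β ∧ (α ⊙ ¬α) = min(0.88, 0.00) = 0.00
α ⊕ (β ∧ (α ⊙ ¬α)) = min(1, 0.31 + 0.00) = min(1, 0.31) = 0.31
β ⊙ β = max(0, 0.88 + 0.88 − 1) = max(0, 0.76) = 0.76
¬(β ⊙ β) = 1 − 0.76 = 0.24
β ⊙ ¬(β ⊙ β) = max(0, 0.88 + 0.24 − 1) = max(0, 0.12) = 0.12
β ⇒ α = min(1, 1 − 0.88 + 0.31) = min(1, 0.43) = 0.43
(β ⊙ ¬(β ⊙ β)) ∧ (β ⇒ α) = min(0.12, 0.43) = 0.12
(α ⊕ (β ∧ (α ⊙ ¬α))) ⇒ ((β ⊙ ¬(β ⊙ β)) ∧ (β ⇒ α)) = min(1, 1 − 0.31 + 0.12) = min(1, 0.81) = 0.81
¬((α ⊕ (β ∧ (α ⊙ ¬α))) ⇒ ((β ⊙ ¬(β ⊙ β)) ∧ (β ⇒ α))) = 1 − 0.81 = 0.19

0.19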